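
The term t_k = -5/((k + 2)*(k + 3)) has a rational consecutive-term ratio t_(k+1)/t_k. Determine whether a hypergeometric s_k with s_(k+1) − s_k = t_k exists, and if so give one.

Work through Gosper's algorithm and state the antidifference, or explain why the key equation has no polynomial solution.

s_k = -5*k/(2*k + 4)

Step 1: r(k) = (k + 2)/(k + 4).
Normal form (A,B,C) = (k + 2, k + 4, 1).
f must satisfy (k + 2)·f(k+1) − (k + 3)·f(k) = 1.
Bound: deg f ≤ 1.
Match coefficients ⇒ f(k) = k/2.
Get s_k = R·t_k = -5*k/(2*k + 4) with R(k) = B(k−1)f(k)/C(k) = k*(k + 3)/2.
Verify: -5/(k**2 + 5*k + 6) matches t_k.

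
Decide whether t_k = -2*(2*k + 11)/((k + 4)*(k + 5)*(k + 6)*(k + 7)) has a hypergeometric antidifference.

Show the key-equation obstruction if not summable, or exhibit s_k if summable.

Compute t_(k+1)/t_k: get (k + 4)*(2*k + 13)/((k + 8)*(2*k + 11)).
A = k + 4, B = k + 8, C = k + 11/2.
Key eq: (k + 4)·f(k+1) = (k + 7)·f(k) + (k + 11/2).
d = 3 from the (1,1,1) case.
Match coefficients ⇒ f(k) = k*(k + 5)*(k + 10)/48.
Then R = B(k−1)f/C = k*(k + 5)*(k + 7)*(k + 10)/(24*(2*k + 11)), so s_k = R(k)·t_k = k*(-k - 10)/(12*(k**2 + 10*k + 24)).
Δs = 2*(-2*k - 11)/(k**4 + 22*k**3 + 179*k**2 + 638*k + 840), as required.

Yes. s_k = k*(-k - 10)/(12*(k**2 + 10*k + 24)).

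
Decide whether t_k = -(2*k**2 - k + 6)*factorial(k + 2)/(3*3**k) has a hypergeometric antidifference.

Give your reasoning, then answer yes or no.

Yes. s_k = -(2*k - 3)*factorial(k + 2)/3**k.

Compute t_(k+1)/t_k: get (k + 3)*(-k + 2*(k + 1)**2 + 5)/(3*(2*k**2 - k + 6)).
A = k/3 + 1, B = 1, C = k**2 - k/2 + 3.
Key eq: (k/3 + 1)·f(k+1) = (1)·f(k) + (k**2 - k/2 + 3).
Degrees (1,0,2) ⇒ d ≤ 1.
Solve for f: f(k) = 3*(2*k - 3)/2 (degree 1 ≤ 1).
R(k) = B(k−1)·f(k)/C(k) = 3*(2*k - 3)/(2*k**2 - k + 6); s_k = R·t_k = -(2*k - 3)*factorial(k + 2)/3**k.
s_(k+1) − s_k = -(2*k**2 - k + 6)*factorial(k + 2)/(3*3**k) = t_k.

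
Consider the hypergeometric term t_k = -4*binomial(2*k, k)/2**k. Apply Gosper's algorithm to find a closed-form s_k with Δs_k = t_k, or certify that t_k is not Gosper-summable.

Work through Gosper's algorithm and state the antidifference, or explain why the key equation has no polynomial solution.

Compute t_(k+1)/t_k: get (2*k + 1)/(k + 1).
A = 2*k + 1, B = k + 1, C = 1.
Solve (2*k + 1)·f(k+1) − (k)·f(k) = 1.
From deg A=1, deg B=1, deg C=0: d=-1.
Bound -1 < 0, so the key equation has no polynomial solution.

no hypergeometric antidifference exists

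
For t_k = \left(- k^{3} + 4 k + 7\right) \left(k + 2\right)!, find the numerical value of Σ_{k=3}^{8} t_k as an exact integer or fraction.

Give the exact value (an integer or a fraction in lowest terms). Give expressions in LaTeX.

Σ = -1836173040

The ratio is (k + 3)*(4*k - (k + 1)**3 + 11)/(-k**3 + 4*k + 7).
Factor: A=k + 3; B=1; C=k**3 - 4*k - 7.
Set up (k + 3)·f(k+1) − (1)·f(k) − (k**3 - 4*k - 7) = 0.
Degrees (1,0,3) ⇒ d ≤ 2.
Match coefficients ⇒ f(k) = k**2 - 4*k + 1.
So s_k = (B(k−1)f/C)·t_k = ((k**2 - 4*k + 1)/(k**3 - 4*k - 7))·t_k = -(k**2 - 4*k + 1)*factorial(k + 2).
s_(k+1) − s_k = (-k**3 + 4*k + 7)*factorial(k + 2) = t_k.
Sum = s_(9) − s_(3); s_(9) = -1836172800, s_(3) = 240 ⇒ -1836173040.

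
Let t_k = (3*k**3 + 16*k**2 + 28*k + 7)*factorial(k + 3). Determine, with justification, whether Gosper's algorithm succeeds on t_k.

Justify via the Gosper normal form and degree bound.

Yes. s_k = (3*k**2 + k - 3)*factorial(k + 3).

Ratio r(k) = (3*k**4 + 37*k**3 + 169*k**2 + 330*k + 216)/(3*k**3 + 16*k**2 + 28*k + 7).
A = k + 4, B = 1, C = k**3 + 16*k**2/3 + 28*k/3 + 7/3.
f must satisfy (k + 4)·f(k+1) − (1)·f(k) = k**3 + 16*k**2/3 + 28*k/3 + 7/3.
deg f ≤ 2 (via 1,0,3).
A polynomial solution: f(k) = (3*k**2 + k - 3)/3.
So s_k = (B(k−1)f/C)·t_k = ((3*k**2 + k - 3)/(3*k**3 + 16*k**2 + 28*k + 7))·t_k = (3*k**2 + k - 3)*factorial(k + 3).
Δs = (3*k**3 + 16*k**2 + 28*k + 7)*factorial(k + 3), as required.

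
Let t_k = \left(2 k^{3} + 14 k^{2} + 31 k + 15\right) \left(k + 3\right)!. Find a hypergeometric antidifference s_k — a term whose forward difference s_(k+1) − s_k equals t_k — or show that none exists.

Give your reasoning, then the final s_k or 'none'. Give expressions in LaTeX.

Step 1: r(k) = (2*k**4 + 28*k**3 + 145*k**2 + 322*k + 248)/(2*k**3 + 14*k**2 + 31*k + 15).
Factor: A=k + 4; B=1; C=k**3 + 7*k**2 + 31*k/2 + 15/2.
Solve (k + 4)·f(k+1) − (1)·f(k) = k**3 + 7*k**2 + 31*k/2 + 15/2.
From deg A=1, deg B=0, deg C=3: d=2.
Solving with deg f ≤ 2: f(k) = (2*k**2 + 4*k - 3)/2.
Certificate R = B(k−1)f/C = (2*k**2 + 4*k - 3)/(2*k**3 + 14*k**2 + 31*k + 15) gives s_k = (2*k**2 + 4*k - 3)*factorial(k + 3).
Δs = (2*k**3 + 14*k**2 + 31*k + 15)*factorial(k + 3), as required.

s_k = \left(2 k^{2} + 4 k - 3\right) \left(k + 3\right)!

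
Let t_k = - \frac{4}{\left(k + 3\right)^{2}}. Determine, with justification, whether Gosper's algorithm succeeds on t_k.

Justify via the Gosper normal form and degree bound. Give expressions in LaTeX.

Ratio r(k) = (k + 3)**2/(k + 4)**2.
Gosper form: A/B · C(k+1)/C(k) with A=k**2 + 6*k + 9, B=k**2 + 8*k + 16, C=1.
Solve (k**2 + 6*k + 9)·f(k+1) − (k**2 + 6*k + 9)·f(k) = 1.
deg f ≤ 0 (via 2,2,0).
f = c0 ⇒ A·f(k+1) − B(k−1)·f(k) − C = -1. The system {-1 = 0} is inconsistent; no antidifference.

No; the coefficient equations for f are inconsistent.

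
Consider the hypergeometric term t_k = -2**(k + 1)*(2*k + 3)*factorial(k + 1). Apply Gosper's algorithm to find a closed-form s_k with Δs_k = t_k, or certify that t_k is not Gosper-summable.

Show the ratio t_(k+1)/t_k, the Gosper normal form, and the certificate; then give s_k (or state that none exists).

Ratio r(k) = 2*(k + 2)*(2*k + 5)/(2*k + 3).
A = 2*k + 4, B = 1, C = k + 3/2.
f must satisfy (2*k + 4)·f(k+1) − (1)·f(k) = k + 3/2.
Bound: deg f ≤ 0.
Match coefficients ⇒ f(k) = 1/2.
So s_k = (B(k−1)f/C)·t_k = (1/(2*k + 3))·t_k = -2**(k + 1)*factorial(k + 1).
Δs = -2**(k + 1)*(2*k + 3)*factorial(k + 1), as required.

s_k = -2**(k + 1)*factorial(k + 1)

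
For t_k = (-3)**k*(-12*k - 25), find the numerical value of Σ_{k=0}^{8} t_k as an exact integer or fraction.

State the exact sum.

Σ = -610177

The ratio is 3*(-12*k - 37)/(12*k + 25).
Gosper form: A/B · C(k+1)/C(k) with A=-3, B=1, C=k + 25/12.
Set up (-3)·f(k+1) − (1)·f(k) − (k + 25/12) = 0.
d = 1 from the (0,0,1) case.
A polynomial solution: f(k) = -(3*k + 4)/12.
So s_k = (B(k−1)f/C)·t_k = (-(3*k + 4)/(12*k + 25))·t_k = (-3)**k*(3*k + 4).
Check: Δs_k = (-3)**k*(-12*k - 25). ✓
Telescoping: Σ = s_(9) − s_(0) = -610173 − (4) = -610177.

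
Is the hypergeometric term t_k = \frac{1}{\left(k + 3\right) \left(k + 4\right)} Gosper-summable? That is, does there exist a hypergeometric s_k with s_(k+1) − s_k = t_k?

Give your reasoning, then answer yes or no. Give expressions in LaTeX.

Compute t_(k+1)/t_k: get (k + 3)/(k + 5).
Gosper form: A/B · C(k+1)/C(k) with A=k + 3, B=k + 5, C=1.
f must satisfy (k + 3)·f(k+1) − (k + 4)·f(k) = 1.
Degrees (1,1,0) ⇒ d ≤ 1.
A polynomial solution: f(k) = k/3.
Certificate R = B(k−1)f/C = k*(k + 4)/3 gives s_k = k/(3*(k + 3)).
Verify: 1/(k**2 + 7*k + 12) matches t_k.

Yes. s_k = \frac{k}{3 \left(k + 3\right)}.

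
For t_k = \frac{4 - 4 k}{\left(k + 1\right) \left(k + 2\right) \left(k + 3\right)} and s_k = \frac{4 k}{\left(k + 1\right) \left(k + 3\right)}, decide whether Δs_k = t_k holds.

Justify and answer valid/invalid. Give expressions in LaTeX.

Invalid: residual \frac{4 \left(2 k - 1\right)}{k^{4} + 10 k^{3} + 35 k^{2} + 50 k + 24} ≠ 0.

s_(k+1) = 4*(k + 1)/((k + 2)*(k + 4))
s_(k+1) − s_k = 4*(-k**2 - k + 3)/(k**4 + 10*k**3 + 35*k**2 + 50*k + 24)
(s_(k+1) − s_k) − t_k = 4*(2*k - 1)/(k**4 + 10*k**3 + 35*k**2 + 50*k + 24)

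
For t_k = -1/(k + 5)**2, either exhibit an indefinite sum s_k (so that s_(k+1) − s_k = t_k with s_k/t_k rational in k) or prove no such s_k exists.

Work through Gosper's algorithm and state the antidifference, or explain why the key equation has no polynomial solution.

none (Gosper's algorithm certifies no s_k)

Step 1: r(k) = (k + 5)**2/(k + 6)**2.
So A=k**2 + 10*k + 25 and B=k**2 + 12*k + 36, with C=1.
f must satisfy (k**2 + 10*k + 25)·f(k+1) − (k**2 + 10*k + 25)·f(k) = 1.
deg f ≤ 0 (via 2,2,0).
f = c0 ⇒ A·f(k+1) − B(k−1)·f(k) − C = -1. The system {-1 = 0} is inconsistent; no antidifference.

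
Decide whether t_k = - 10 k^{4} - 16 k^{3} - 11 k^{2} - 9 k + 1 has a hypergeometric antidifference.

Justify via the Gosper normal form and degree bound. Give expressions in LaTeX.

t_(k+1)/t_k = (10*k**4 + 56*k**3 + 119*k**2 + 119*k + 45)/(10*k**4 + 16*k**3 + 11*k**2 + 9*k - 1).
Normal form (A,B,C) = (1, 1, k**4 + 8*k**3/5 + 11*k**2/10 + 9*k/10 - 1/10).
f must satisfy (1)·f(k+1) − (1)·f(k) = k**4 + 8*k**3/5 + 11*k**2/10 + 9*k/10 - 1/10.
From deg A=0, deg B=0, deg C=4: d=5.
A polynomial solution: f(k) = k*(2*k**4 - k**3 - k**2 + 3*k - 4)/10.
Then R = B(k−1)f/C = k*(2*k**4 - k**3 - k**2 + 3*k - 4)/(10*k**4 + 16*k**3 + 11*k**2 + 9*k - 1), so s_k = R(k)·t_k = k*(-2*k**4 + k**3 + k**2 - 3*k + 4).
s_(k+1) − s_k = -10*k**4 - 16*k**3 - 11*k**2 - 9*k + 1 = t_k.

Yes. s_k = k \left(- 2 k^{4} + k^{3} + k^{2} - 3 k + 4\right).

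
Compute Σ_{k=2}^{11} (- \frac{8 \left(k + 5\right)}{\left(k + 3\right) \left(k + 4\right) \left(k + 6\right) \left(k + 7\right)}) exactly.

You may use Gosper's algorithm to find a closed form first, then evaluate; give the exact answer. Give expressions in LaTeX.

Σ = -23/270

t_(k+1)/t_k = (k + 3)*(k + 6)**2/((k + 5)**2*(k + 8)).
Normal form (A,B,C) = (k + 3, k + 8, k**2 + 10*k + 25).
Need (k + 3)·f(k+1) − (k + 7)·f(k) = k**2 + 10*k + 25.
Bound: deg f ≤ 4.
Match coefficients ⇒ f(k) = k*(k + 4)*(k + 5)*(k + 9)/36.
So s_k = (B(k−1)f/C)·t_k = (k*(k + 4)*(k + 7)*(k + 9)/(36*(k + 5)))·t_k = 2*k*(-k - 9)/(9*(k**2 + 9*k + 18)).
Δs = 8*(-k - 5)/(k**4 + 20*k**3 + 145*k**2 + 450*k + 504), as required.
Telescoping: Σ = s_(12) − s_(2) = -28/135 − (-11/90) = -23/270.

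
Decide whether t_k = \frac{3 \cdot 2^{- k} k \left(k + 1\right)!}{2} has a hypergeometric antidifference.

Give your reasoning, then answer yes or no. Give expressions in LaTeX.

Ratio r(k) = (k + 1)*(k + 2)/(2*k).
So A=k/2 + 1 and B=1, with C=k.
f must satisfy (k/2 + 1)·f(k+1) − (1)·f(k) = k.
Bound: deg f ≤ 0.
Solving with deg f ≤ 0: f(k) = 2.
Get s_k = R·t_k = 3*factorial(k + 1)/2**k with R(k) = B(k−1)f(k)/C(k) = 2/k.
Δs = 3*k*factorial(k + 1)/(2*2**k), as required.

Yes. s_k = 3 \cdot 2^{- k} \left(k + 1\right)!.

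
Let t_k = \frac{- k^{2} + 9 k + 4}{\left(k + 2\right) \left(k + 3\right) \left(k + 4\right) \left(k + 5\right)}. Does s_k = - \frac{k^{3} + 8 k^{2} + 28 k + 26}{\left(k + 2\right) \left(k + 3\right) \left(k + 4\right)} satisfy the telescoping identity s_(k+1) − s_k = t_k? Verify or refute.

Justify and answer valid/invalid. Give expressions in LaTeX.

Valid — Δs_k = t_k.

s_(k+1) = (-28*k - (k + 1)**3 - 8*(k + 1)**2 - 54)/((k + 3)*(k + 4)*(k + 5))
s_(k+1) − s_k = (-k**2 + 9*k + 4)/(k**4 + 14*k**3 + 71*k**2 + 154*k + 120)
(s_(k+1) − s_k) − t_k = 0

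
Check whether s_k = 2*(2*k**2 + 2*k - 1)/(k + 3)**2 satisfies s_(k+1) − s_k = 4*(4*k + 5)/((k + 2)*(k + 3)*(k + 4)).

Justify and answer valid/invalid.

Invalid: residual 2*(2*k**3 + 2*k**2 - 27*k - 34)/(k**5 + 16*k**4 + 101*k**3 + 314*k**2 + 480*k + 288) ≠ 0.

s_(k+1) = 2*(2*k + 2*(k + 1)**2 + 1)/(k + 4)**2
s_(k+1) − s_k = 2*(10*k**2 + 48*k + 43)/(k**4 + 14*k**3 + 73*k**2 + 168*k + 144)
(s_(k+1) − s_k) − t_k = 2*(2*k**3 + 2*k**2 - 27*k - 34)/(k**5 + 16*k**4 + 101*k**3 + 314*k**2 + 480*k + 288)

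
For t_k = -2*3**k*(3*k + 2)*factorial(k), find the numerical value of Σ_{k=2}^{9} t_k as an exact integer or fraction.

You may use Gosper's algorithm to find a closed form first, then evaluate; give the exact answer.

t_(k+1)/t_k = 3*(k + 1)*(3*k + 5)/(3*k + 2).
Factor: A=3*k + 3; B=1; C=k + 2/3.
Need (3*k + 3)·f(k+1) − (1)·f(k) = k + 2/3.
deg f ≤ 0 (via 1,0,1).
Coefficient equations give f(k) = 1/3.
Then R = B(k−1)f/C = 1/(3*k + 2), so s_k = R(k)·t_k = -2*3**k*factorial(k).
Verify: -2*3**k*(3*k + 2)*factorial(k) matches t_k.
Telescoping: Σ = s_(10) − s_(2) = -428554022400 − (-36) = -428554022364.

Σ = -428554022364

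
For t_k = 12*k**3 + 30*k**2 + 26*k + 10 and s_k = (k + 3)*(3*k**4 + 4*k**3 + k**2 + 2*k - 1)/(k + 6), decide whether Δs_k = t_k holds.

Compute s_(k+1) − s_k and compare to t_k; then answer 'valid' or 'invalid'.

s_(k+1) = (3*k**5 + 28*k**4 + 95*k**3 + 152*k**2 + 121*k + 36)/(k + 7)
s_(k+1) − s_k = (12*k**5 + 159*k**4 + 626*k**3 + 993*k**2 + 730*k + 237)/(k**2 + 13*k + 42)
(s_(k+1) − s_k) − t_k = 3*(-9*k**4 - 98*k**3 - 205*k**2 - 164*k - 61)/(k**2 + 13*k + 42)

Invalid: residual 3*(-9*k**4 - 98*k**3 - 205*k**2 - 164*k - 61)/(k**2 + 13*k + 42) ≠ 0.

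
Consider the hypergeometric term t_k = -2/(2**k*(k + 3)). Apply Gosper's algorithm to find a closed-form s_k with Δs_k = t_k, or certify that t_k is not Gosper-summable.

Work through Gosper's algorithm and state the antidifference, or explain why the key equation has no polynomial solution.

not Gosper-summable; s_k does not exist

Ratio r(k) = (k + 3)/(2*(k + 4)).
A = k/2 + 3/2, B = k + 4, C = 1.
Key eq: (k/2 + 3/2)·f(k+1) = (k + 3)·f(k) + (1).
deg f ≤ -1 (via 1,1,0).
d = -1 < 0 ⇒ no nonzero polynomial f; not summable.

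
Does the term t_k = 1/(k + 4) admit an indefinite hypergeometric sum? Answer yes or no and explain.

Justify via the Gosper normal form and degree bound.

No — the linear system for f has no solution.

The ratio is (k + 4)/(k + 5).
So A=k + 4 and B=k + 5, with C=1.
f must satisfy (k + 4)·f(k+1) − (k + 4)·f(k) = 1.
Bound: deg f ≤ 0.
Put f(k) = c0: A·f(k+1) − B(k−1)·f(k) − C = -1; need -1 = 0 — inconsistent ⇒ no f, not summable.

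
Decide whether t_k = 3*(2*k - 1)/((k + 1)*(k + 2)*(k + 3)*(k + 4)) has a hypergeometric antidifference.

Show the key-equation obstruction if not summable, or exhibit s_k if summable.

t_(k+1)/t_k = (k + 1)*(2*k + 1)/((k + 5)*(2*k - 1)).
So A=k + 1 and B=k + 5, with C=k - 1/2.
Need (k + 1)·f(k+1) − (k + 4)·f(k) = k - 1/2.
Bound: deg f ≤ 3.
Match coefficients ⇒ f(k) = -k/2.
So s_k = (B(k−1)f/C)·t_k = (-k*(k + 4)/(2*k - 1))·t_k = -3*k/((k + 1)*(k + 2)*(k + 3)).
s_(k+1) − s_k = 3*(2*k - 1)/(k**4 + 10*k**3 + 35*k**2 + 50*k + 24) = t_k.

Yes. s_k = -3*k/((k + 1)*(k + 2)*(k + 3)).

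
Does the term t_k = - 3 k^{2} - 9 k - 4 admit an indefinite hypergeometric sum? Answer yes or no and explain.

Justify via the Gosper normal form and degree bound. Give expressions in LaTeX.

Yes. s_k = k^{2} \left(- k - 3\right).

t_(k+1)/t_k = (3*k**2 + 15*k + 16)/(3*k**2 + 9*k + 4).
Normal form (A,B,C) = (1, 1, k**2 + 3*k + 4/3).
Solve (1)·f(k+1) − (1)·f(k) = k**2 + 3*k + 4/3.
From deg A=0, deg B=0, deg C=2: d=3.
A polynomial solution: f(k) = k**2*(k + 3)/3.
R(k) = B(k−1)·f(k)/C(k) = k**2*(k + 3)/(3*k**2 + 9*k + 4); s_k = R·t_k = k**2*(-k - 3).
Verify: -3*k**2 - 9*k - 4 matches t_k.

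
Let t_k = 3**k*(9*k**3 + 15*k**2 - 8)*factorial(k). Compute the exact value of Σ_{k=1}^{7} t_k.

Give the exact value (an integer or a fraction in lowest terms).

Σ = 43384481292

The ratio is 3*(k + 1)*(9*(k + 1)**3 + 15*(k + 1)**2 - 8)/(9*k**3 + 15*k**2 - 8).
Take A(k)=3*k + 3, B(k)=1, C(k)=k**3 + 5*k**2/3 - 8/9.
f must satisfy (3*k + 3)·f(k+1) − (1)·f(k) = k**3 + 5*k**2/3 - 8/9.
Degrees (1,0,3) ⇒ d ≤ 2.
Solve for f: f(k) = (3*k**2 - 3*k - 4)/9 (degree 2 ≤ 2).
Get s_k = R·t_k = 3**k*(3*k**2 - 3*k - 4)*factorial(k) with R(k) = B(k−1)f(k)/C(k) = (3*k**2 - 3*k - 4)/(9*k**3 + 15*k**2 - 8).
Δs = 3**k*(9*k**3 + 15*k**2 - 8)*factorial(k), as required.
Sum = s_(8) − s_(1); s_(8) = 43384481280, s_(1) = -12 ⇒ 43384481292.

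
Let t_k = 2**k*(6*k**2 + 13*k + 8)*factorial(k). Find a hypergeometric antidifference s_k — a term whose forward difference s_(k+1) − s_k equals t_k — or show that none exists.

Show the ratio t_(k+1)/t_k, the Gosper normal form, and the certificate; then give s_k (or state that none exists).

s_k = 2**k*(3*k + 2)*factorial(k)

Ratio r(k) = 2*(6*k**3 + 31*k**2 + 52*k + 27)/(6*k**2 + 13*k + 8).
A = 2*k + 2, B = 1, C = k**2 + 13*k/6 + 4/3.
f must satisfy (2*k + 2)·f(k+1) − (1)·f(k) = k**2 + 13*k/6 + 4/3.
deg f ≤ 1 (via 1,0,2).
Solve for f: f(k) = (3*k + 2)/6 (degree 1 ≤ 1).
R(k) = B(k−1)·f(k)/C(k) = (3*k + 2)/(6*k**2 + 13*k + 8); s_k = R·t_k = 2**k*(3*k + 2)*factorial(k).
Check: Δs_k = 2**k*(6*k**2 + 13*k + 8)*factorial(k). ✓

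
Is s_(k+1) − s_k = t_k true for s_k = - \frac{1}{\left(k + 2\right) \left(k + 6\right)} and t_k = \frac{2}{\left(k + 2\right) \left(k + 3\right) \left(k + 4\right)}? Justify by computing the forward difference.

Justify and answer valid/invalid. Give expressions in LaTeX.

Invalid: residual \frac{3 \left(- 3 k - 16\right)}{k^{5} + 22 k^{4} + 185 k^{3} + 740 k^{2} + 1404 k + 1008} ≠ 0.

s_(k+1) = -1/((k + 3)*(k + 7))
s_(k+1) − s_k = (2*k + 9)/(k**4 + 18*k**3 + 113*k**2 + 288*k + 252)
(s_(k+1) − s_k) − t_k = 3*(-3*k - 16)/(k**5 + 22*k**4 + 185*k**3 + 740*k**2 + 1404*k + 1008)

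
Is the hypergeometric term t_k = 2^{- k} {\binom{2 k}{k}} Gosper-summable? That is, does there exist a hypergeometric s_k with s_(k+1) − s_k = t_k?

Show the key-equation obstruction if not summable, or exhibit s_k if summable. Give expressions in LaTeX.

No — key equation has no polynomial f.

Compute t_(k+1)/t_k: get (2*k + 1)/(k + 1).
A = 2*k + 1, B = k + 1, C = 1.
Solve (2*k + 1)·f(k+1) − (k)·f(k) = 1.
From deg A=1, deg B=1, deg C=0: d=-1.
Negative degree bound (-1): no f exists, t_k not Gosper-summable.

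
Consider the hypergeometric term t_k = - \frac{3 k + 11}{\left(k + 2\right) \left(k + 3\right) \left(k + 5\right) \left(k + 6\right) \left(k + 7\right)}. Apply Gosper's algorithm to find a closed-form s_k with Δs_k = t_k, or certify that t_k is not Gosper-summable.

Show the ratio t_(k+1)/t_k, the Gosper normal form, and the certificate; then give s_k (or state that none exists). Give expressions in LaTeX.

s_k = \frac{k \left(- k^{2} - 13 k - 52\right)}{60 \left(k^{3} + 13 k^{2} + 52 k + 60\right)}

Step 1: r(k) = (k + 2)*(k + 5)*(3*k + 14)/((k + 4)*(k + 8)*(3*k + 11)).
Take A(k)=k + 2, B(k)=k + 8, C(k)=k**2 + 23*k/3 + 44/3.
Solve (k + 2)·f(k+1) − (k + 7)·f(k) = k**2 + 23*k/3 + 44/3.
deg f ≤ 5 (via 1,1,2).
Solve for f: f(k) = k*(k + 3)*(k + 4)*(k**2 + 13*k + 52)/180 (degree 5 ≤ 5).
Certificate R = B(k−1)f/C = k*(k + 3)*(k + 7)*(k**2 + 13*k + 52)/(60*(3*k + 11)) gives s_k = k*(-k**2 - 13*k - 52)/(60*(k**3 + 13*k**2 + 52*k + 60)).
Δs = (-3*k - 11)/(k**5 + 23*k**4 + 203*k**3 + 853*k**2 + 1692*k + 1260), as required.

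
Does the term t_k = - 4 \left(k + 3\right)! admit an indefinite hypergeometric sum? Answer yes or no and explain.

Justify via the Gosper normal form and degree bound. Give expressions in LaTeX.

Compute t_(k+1)/t_k: get k + 4.
Gosper form: A/B · C(k+1)/C(k) with A=k + 4, B=1, C=1.
Solve (k + 4)·f(k+1) − (1)·f(k) = 1.
Degrees (1,0,0) ⇒ d ≤ -1.
Bound -1 < 0, so the key equation has no polynomial solution.

No — negative degree bound, so no certificate f.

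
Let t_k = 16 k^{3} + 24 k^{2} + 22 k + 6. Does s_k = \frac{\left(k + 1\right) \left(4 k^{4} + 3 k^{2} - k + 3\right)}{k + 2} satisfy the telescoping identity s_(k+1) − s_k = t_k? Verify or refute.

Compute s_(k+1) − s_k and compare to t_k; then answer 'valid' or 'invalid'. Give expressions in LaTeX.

s_(k+1) = (k + 2)*(-k + 4*(k + 1)**4 + 3*(k + 1)**2 + 2)/(k + 3)
s_(k+1) − s_k = (16*k**5 + 92*k**4 + 182*k**3 + 193*k**2 + 111*k + 27)/(k**2 + 5*k + 6)
(s_(k+1) − s_k) − t_k = (-12*k**4 - 56*k**3 - 67*k**2 - 51*k - 9)/(k**2 + 5*k + 6)

Invalid: residual \frac{- 12 k^{4} - 56 k^{3} - 67 k^{2} - 51 k - 9}{k^{2} + 5 k + 6} ≠ 0.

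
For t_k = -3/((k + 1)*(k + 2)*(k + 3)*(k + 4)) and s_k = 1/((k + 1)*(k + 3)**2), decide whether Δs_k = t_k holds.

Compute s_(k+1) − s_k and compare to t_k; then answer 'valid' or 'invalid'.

Invalid: residual (4*k + 13)/(k**6 + 17*k**5 + 117*k**4 + 415*k**3 + 794*k**2 + 768*k + 288) ≠ 0.

s_(k+1) = 1/((k + 2)*(k + 4)**2)
s_(k+1) − s_k = 1/((k + 2)*(k + 4)**2) - 1/((k + 1)*(k + 3)**2)
(s_(k+1) − s_k) − t_k = (4*k + 13)/(k**6 + 17*k**5 + 117*k**4 + 415*k**3 + 794*k**2 + 768*k + 288)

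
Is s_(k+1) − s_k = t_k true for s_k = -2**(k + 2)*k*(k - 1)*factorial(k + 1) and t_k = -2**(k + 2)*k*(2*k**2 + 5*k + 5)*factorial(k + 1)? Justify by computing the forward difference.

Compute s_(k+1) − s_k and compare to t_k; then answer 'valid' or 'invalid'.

valid (s_(k+1) − s_k reduces to t_k)

s_(k+1) = -2**(k + 3)*k*(k + 1)*factorial(k + 2)
s_(k+1) − s_k = -2**(k + 2)*k*(2*k**2 + 5*k + 5)*factorial(k + 1)
(s_(k+1) − s_k) − t_k = 0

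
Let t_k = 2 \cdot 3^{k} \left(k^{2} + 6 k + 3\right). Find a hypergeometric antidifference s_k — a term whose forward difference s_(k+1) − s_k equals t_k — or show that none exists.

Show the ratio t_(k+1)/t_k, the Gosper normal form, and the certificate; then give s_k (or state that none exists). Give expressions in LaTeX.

r(k) = 3*(k**2 + 8*k + 10)/(k**2 + 6*k + 3) after simplifying.
Gosper form: A/B · C(k+1)/C(k) with A=3, B=1, C=k**2 + 6*k + 3.
Need (3)·f(k+1) − (1)·f(k) = k**2 + 6*k + 3.
Degrees (0,0,2) ⇒ d ≤ 2.
A polynomial solution: f(k) = (k**2 + 3*k - 3)/2.
Certificate R = B(k−1)f/C = (k**2 + 3*k - 3)/(2*(k**2 + 6*k + 3)) gives s_k = 3**k*(k**2 + 3*k - 3).
s_(k+1) − s_k = 2*3**k*(k**2 + 6*k + 3) = t_k.

s_k = 3^{k} \left(k^{2} + 3 k - 3\right)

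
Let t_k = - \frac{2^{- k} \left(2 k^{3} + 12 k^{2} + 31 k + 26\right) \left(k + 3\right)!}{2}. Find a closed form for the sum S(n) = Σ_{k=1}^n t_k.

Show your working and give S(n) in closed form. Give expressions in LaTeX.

S(n) = 84 - 2^{- n} n^{2} \left(n + 4\right)! - 4 \cdot 2^{- n} n \left(n + 4\right)! - \frac{7 \cdot 2^{- n} \left(n + 4\right)!}{2}

The ratio is (2*k**4 + 26*k**3 + 133*k**2 + 315*k + 284)/(2*(2*k**3 + 12*k**2 + 31*k + 26)).
Factor: A=k/2 + 2; B=1; C=k**3 + 6*k**2 + 31*k/2 + 13.
f must satisfy (k/2 + 2)·f(k+1) − (1)·f(k) = k**3 + 6*k**2 + 31*k/2 + 13.
From deg A=1, deg B=0, deg C=3: d=2.
Solving with deg f ≤ 2: f(k) = 2*k**2 + 4*k + 1.
Certificate R = B(k−1)f/C = 2*(2*k**2 + 4*k + 1)/(2*k**3 + 12*k**2 + 31*k + 26) gives s_k = -(2*k**2 + 4*k + 1)*factorial(k + 3)/2**k.
Verify: -(2*k**3 + 12*k**2 + 31*k + 26)*factorial(k + 3)/(2*2**k) matches t_k.
Evaluate: s_(n+1) = -2**(-n - 1)*(2*n**2 + 8*n + 7)*factorial(n + 4); subtract s_(1) = -84 ⇒ S(n) = 84 - n**2*factorial(n + 4)/2**n - 4*n*factorial(n + 4)/2**n - 7*factorial(n + 4)/(2*2**n).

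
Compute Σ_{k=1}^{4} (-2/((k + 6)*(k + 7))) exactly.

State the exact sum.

Σ = -8/77

Ratio r(k) = (k + 6)/(k + 8).
Gosper form: A/B · C(k+1)/C(k) with A=k + 6, B=k + 8, C=1.
Key eq: (k + 6)·f(k+1) = (k + 7)·f(k) + (1).
deg f ≤ 1 (via 1,1,0).
A polynomial solution: f(k) = k/6.
Get s_k = R·t_k = -k/(3*k + 18) with R(k) = B(k−1)f(k)/C(k) = k*(k + 7)/6.
Verify: -2/(k**2 + 13*k + 42) matches t_k.
Σ_(k=1)^(4) t_k = s_(5) − s_(1) = -5/33 − (-1/21) = -8/77.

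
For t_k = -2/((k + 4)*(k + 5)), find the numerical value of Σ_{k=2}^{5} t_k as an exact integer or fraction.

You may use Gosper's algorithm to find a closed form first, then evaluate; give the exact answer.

r(k) = (k + 4)/(k + 6) after simplifying.
A = k + 4, B = k + 6, C = 1.
Solve (k + 4)·f(k+1) − (k + 5)·f(k) = 1.
deg f ≤ 1 (via 1,1,0).
Solving with deg f ≤ 1: f(k) = k/4.
So s_k = (B(k−1)f/C)·t_k = (k*(k + 5)/4)·t_k = -k/(2*k + 8).
Check: Δs_k = -2/(k**2 + 9*k + 20). ✓
Σ_(k=2)^(5) t_k = s_(6) − s_(2) = -3/10 − (-1/6) = -2/15.

Σ = -2/15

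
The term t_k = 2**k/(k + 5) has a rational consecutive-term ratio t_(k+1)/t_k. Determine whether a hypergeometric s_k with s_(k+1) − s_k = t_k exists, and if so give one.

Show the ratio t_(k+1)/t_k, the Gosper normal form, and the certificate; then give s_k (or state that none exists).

The ratio is 2*(k + 5)/(k + 6).
Factor: A=2*k + 10; B=k + 6; C=1.
Key eq: (2*k + 10)·f(k+1) = (k + 5)·f(k) + (1).
Bound: deg f ≤ -1.
d = -1 < 0 ⇒ no nonzero polynomial f; not summable.

none (Gosper's algorithm certifies no s_k)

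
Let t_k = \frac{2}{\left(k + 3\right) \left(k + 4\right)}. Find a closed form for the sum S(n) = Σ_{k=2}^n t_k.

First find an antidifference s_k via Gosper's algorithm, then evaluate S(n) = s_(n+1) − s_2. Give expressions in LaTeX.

r(k) = (k + 3)/(k + 5) after simplifying.
A = k + 3, B = k + 5, C = 1.
Set up (k + 3)·f(k+1) − (k + 4)·f(k) − (1) = 0.
From deg A=1, deg B=1, deg C=0: d=1.
A polynomial solution: f(k) = k/3.
Then R = B(k−1)f/C = k*(k + 4)/3, so s_k = R(k)·t_k = 2*k/(3*(k + 3)).
s_(k+1) − s_k = 2/(k**2 + 7*k + 12) = t_k.
Telescope: S(n) = s_(n+1) − s_(2) = 2*(n + 1)/(3*(n + 4)) − (4/15) = 2*(n - 1)/(5*(n + 4)).

S(n) = \frac{2 \left(n - 1\right)}{5 \left(n + 4\right)}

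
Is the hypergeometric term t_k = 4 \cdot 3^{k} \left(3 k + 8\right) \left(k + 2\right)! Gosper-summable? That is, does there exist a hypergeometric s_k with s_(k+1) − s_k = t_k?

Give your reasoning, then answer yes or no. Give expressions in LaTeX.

Ratio r(k) = 3*(k + 3)*(3*k + 11)/(3*k + 8).
Gosper form: A/B · C(k+1)/C(k) with A=3*k + 9, B=1, C=k + 8/3.
Need (3*k + 9)·f(k+1) − (1)·f(k) = k + 8/3.
deg f ≤ 0 (via 1,0,1).
Match coefficients ⇒ f(k) = 1/3.
Then R = B(k−1)f/C = 1/(3*k + 8), so s_k = R(k)·t_k = 4*3**k*factorial(k + 2).
Verify: 4*3**k*(3*k + 8)*factorial(k + 2) matches t_k.

Yes. s_k = 4 \cdot 3^{k} \left(k + 2\right)!.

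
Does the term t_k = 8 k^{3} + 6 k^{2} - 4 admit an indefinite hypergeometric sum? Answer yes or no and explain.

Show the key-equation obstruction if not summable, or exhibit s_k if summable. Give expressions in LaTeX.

Yes. s_k = k \left(2 k^{3} - 2 k^{2} - k - 3\right).

Step 1: r(k) = (4*(k + 1)**3 + 3*(k + 1)**2 - 2)/(4*k**3 + 3*k**2 - 2).
Normal form (A,B,C) = (1, 1, k**3 + 3*k**2/4 - 1/2).
Solve (1)·f(k+1) − (1)·f(k) = k**3 + 3*k**2/4 - 1/2.
deg f ≤ 4 (via 0,0,3).
A polynomial solution: f(k) = k*(2*k**3 - 2*k**2 - k - 3)/8.
Certificate R = B(k−1)f/C = k*(2*k**3 - 2*k**2 - k - 3)/(2*(4*k**3 + 3*k**2 - 2)) gives s_k = k*(2*k**3 - 2*k**2 - k - 3).
Δs = 8*k**3 + 6*k**2 - 4, as required.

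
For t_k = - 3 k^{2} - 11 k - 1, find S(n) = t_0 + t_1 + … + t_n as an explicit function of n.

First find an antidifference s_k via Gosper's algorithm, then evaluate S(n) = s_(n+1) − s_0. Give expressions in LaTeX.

S(n) = - n^{3} - 7 n^{2} - 7 n - 1

Ratio r(k) = (3*k**2 + 17*k + 15)/(3*k**2 + 11*k + 1).
Take A(k)=1, B(k)=1, C(k)=k**2 + 11*k/3 + 1/3.
Key eq: (1)·f(k+1) = (1)·f(k) + (k**2 + 11*k/3 + 1/3).
deg f ≤ 3 (via 0,0,2).
Coefficient equations give f(k) = k*(k**2 + 4*k - 4)/3.
Certificate R = B(k−1)f/C = k*(k**2 + 4*k - 4)/(3*k**2 + 11*k + 1) gives s_k = k*(-k**2 - 4*k + 4).
Δs = -3*k**2 - 11*k - 1, as required.
Telescope: S(n) = s_(n+1) − s_(0) = -n**3 - 7*n**2 - 7*n - 1 − (0) = -n**3 - 7*n**2 - 7*n - 1.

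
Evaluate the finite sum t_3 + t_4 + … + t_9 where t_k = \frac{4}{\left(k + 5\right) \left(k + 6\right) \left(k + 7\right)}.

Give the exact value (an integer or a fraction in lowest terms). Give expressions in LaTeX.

Ratio r(k) = (k + 5)/(k + 8).
Factor: A=k + 5; B=k + 8; C=1.
f must satisfy (k + 5)·f(k+1) − (k + 7)·f(k) = 1.
deg f ≤ 2 (via 1,1,0).
Match coefficients ⇒ f(k) = k*(k + 11)/60.
R(k) = B(k−1)·f(k)/C(k) = k*(k + 7)*(k + 11)/60; s_k = R·t_k = k*(k + 11)/(15*(k + 5)*(k + 6)).
Verify: 4/(k**3 + 18*k**2 + 107*k + 210) matches t_k.
Sum = s_(10) − s_(3); s_(10) = 7/120, s_(3) = 7/180 ⇒ 7/360.

Σ = 7/360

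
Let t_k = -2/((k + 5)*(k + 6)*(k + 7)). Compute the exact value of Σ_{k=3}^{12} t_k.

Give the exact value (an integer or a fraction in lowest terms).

r(k) = (k + 5)/(k + 8) after simplifying.
Gosper form: A/B · C(k+1)/C(k) with A=k + 5, B=k + 8, C=1.
Need (k + 5)·f(k+1) − (k + 7)·f(k) = 1.
Bound: deg f ≤ 2.
Match coefficients ⇒ f(k) = k*(k + 11)/60.
Certificate R = B(k−1)f/C = k*(k + 7)*(k + 11)/60 gives s_k = k*(-k - 11)/(30*(k + 5)*(k + 6)).
Verify: -2/(k**3 + 18*k**2 + 107*k + 210) matches t_k.
Σ_(k=3)^(12) t_k = s_(13) − s_(3) = -26/855 − (-7/360) = -5/456.

Σ = -5/456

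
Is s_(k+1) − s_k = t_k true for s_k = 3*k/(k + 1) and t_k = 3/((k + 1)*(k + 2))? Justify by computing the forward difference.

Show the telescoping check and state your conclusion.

valid (s_(k+1) − s_k reduces to t_k)

s_(k+1) = 3*(k + 1)/(k + 2)
s_(k+1) − s_k = 3/(k**2 + 3*k + 2)
(s_(k+1) − s_k) − t_k = 0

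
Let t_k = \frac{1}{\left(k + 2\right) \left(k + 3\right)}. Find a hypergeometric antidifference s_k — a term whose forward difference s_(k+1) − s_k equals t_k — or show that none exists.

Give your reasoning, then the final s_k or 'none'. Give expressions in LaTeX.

Ratio r(k) = (k + 2)/(k + 4).
A = k + 2, B = k + 4, C = 1.
Key eq: (k + 2)·f(k+1) = (k + 3)·f(k) + (1).
From deg A=1, deg B=1, deg C=0: d=1.
Solving with deg f ≤ 1: f(k) = k/2.
R(k) = B(k−1)·f(k)/C(k) = k*(k + 3)/2; s_k = R·t_k = k/(2*(k + 2)).
Check: Δs_k = 1/(k**2 + 5*k + 6). ✓

s_k = \frac{k}{2 \left(k + 2\right)}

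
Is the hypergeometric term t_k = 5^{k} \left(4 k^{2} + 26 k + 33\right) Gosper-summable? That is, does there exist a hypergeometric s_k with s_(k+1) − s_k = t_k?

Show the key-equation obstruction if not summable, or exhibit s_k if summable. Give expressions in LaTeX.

Yes. s_k = 5^{k} \left(k^{2} + 4 k + 2\right).

Compute t_(k+1)/t_k: get 5*(4*k**2 + 34*k + 63)/(4*k**2 + 26*k + 33).
A = 5, B = 1, C = k**2 + 13*k/2 + 33/4.
Need (5)·f(k+1) − (1)·f(k) = k**2 + 13*k/2 + 33/4.
Degrees (0,0,2) ⇒ d ≤ 2.
Match coefficients ⇒ f(k) = (k**2 + 4*k + 2)/4.
Get s_k = R·t_k = 5**k*(k**2 + 4*k + 2) with R(k) = B(k−1)f(k)/C(k) = (k**2 + 4*k + 2)/(4*k**2 + 26*k + 33).
Δs = 5**k*(4*k**2 + 26*k + 33), as required.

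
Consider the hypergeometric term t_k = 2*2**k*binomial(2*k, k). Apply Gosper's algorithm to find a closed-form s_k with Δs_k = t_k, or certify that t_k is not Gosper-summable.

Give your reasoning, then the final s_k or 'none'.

Step 1: r(k) = 4*(2*k + 1)/(k + 1).
So A=8*k + 4 and B=k + 1, with C=1.
Set up (8*k + 4)·f(k+1) − (k)·f(k) − (1) = 0.
deg f ≤ -1 (via 1,1,0).
Negative degree bound (-1): no f exists, t_k not Gosper-summable.

none — t_k is not Gosper-summable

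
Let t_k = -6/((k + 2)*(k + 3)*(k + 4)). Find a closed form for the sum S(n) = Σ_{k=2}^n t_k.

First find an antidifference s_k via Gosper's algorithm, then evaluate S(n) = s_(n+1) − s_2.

S(n) = 3*(-n**2 - 7*n + 8)/(20*(n**2 + 7*n + 12))

The ratio is (k + 2)/(k + 5).
Take A(k)=k + 2, B(k)=k + 5, C(k)=1.
f must satisfy (k + 2)·f(k+1) − (k + 4)·f(k) = 1.
Degrees (1,1,0) ⇒ d ≤ 2.
Match coefficients ⇒ f(k) = k*(k + 5)/12.
Get s_k = R·t_k = k*(-k - 5)/(2*(k + 2)*(k + 3)) with R(k) = B(k−1)f(k)/C(k) = k*(k + 4)*(k + 5)/12.
Check: Δs_k = -6/(k**3 + 9*k**2 + 26*k + 24). ✓
s_(n+1) = (-n**2 - 7*n - 6)/(2*(n**2 + 7*n + 12)) and s_(2) = -7/20, so S(n) = 3*(-n**2 - 7*n + 8)/(20*(n**2 + 7*n + 12)).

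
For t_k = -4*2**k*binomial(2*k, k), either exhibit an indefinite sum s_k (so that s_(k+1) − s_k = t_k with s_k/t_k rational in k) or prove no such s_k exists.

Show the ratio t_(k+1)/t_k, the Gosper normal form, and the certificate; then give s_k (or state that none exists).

none (Gosper's algorithm certifies no s_k)

The ratio is 4*(2*k + 1)/(k + 1).
Factor: A=8*k + 4; B=k + 1; C=1.
Key eq: (8*k + 4)·f(k+1) = (k)·f(k) + (1).
deg f ≤ -1 (via 1,1,0).
d = -1 < 0 ⇒ no nonzero polynomial f; not summable.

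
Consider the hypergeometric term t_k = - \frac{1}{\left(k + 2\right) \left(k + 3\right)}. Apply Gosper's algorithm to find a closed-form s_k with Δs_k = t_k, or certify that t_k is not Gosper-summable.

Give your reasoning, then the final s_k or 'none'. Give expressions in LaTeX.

s_k = - \frac{k}{2 k + 4}

The ratio is (k + 2)/(k + 4).
Take A(k)=k + 2, B(k)=k + 4, C(k)=1.
Set up (k + 2)·f(k+1) − (k + 3)·f(k) − (1) = 0.
Bound: deg f ≤ 1.
Coefficient equations give f(k) = k/2.
So s_k = (B(k−1)f/C)·t_k = (k*(k + 3)/2)·t_k = -k/(2*k + 4).
Verify: -1/(k**2 + 5*k + 6) matches t_k.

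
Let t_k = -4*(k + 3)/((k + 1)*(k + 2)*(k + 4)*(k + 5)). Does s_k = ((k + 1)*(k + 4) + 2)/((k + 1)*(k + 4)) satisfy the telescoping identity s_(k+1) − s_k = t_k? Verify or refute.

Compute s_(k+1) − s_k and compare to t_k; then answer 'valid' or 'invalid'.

s_(k+1) = ((k + 2)*(k + 5) + 2)/((k + 2)*(k + 5))
s_(k+1) − s_k = 4*(-k - 3)/(k**4 + 12*k**3 + 49*k**2 + 78*k + 40)
(s_(k+1) − s_k) − t_k = 0

valid; difference matches t_k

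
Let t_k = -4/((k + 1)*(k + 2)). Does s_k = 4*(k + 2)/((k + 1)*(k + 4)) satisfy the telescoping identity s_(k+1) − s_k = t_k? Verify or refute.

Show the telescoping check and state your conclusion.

Invalid: residual 16*(k + 3)/(k**4 + 12*k**3 + 49*k**2 + 78*k + 40) ≠ 0.

s_(k+1) = 4*(k + 3)/((k + 2)*(k + 5))
s_(k+1) − s_k = 4*(-k**2 - 5*k - 8)/(k**4 + 12*k**3 + 49*k**2 + 78*k + 40)
(s_(k+1) − s_k) − t_k = 16*(k + 3)/(k**4 + 12*k**3 + 49*k**2 + 78*k + 40)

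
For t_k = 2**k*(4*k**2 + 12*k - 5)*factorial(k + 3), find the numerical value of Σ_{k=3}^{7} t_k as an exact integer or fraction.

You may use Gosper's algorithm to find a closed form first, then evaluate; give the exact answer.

Compute t_(k+1)/t_k: get 2*(4*k**3 + 36*k**2 + 91*k + 44)/(4*k**2 + 12*k - 5).
Normal form (A,B,C) = (2*k + 8, 1, k**2 + 3*k - 5/4).
Set up (2*k + 8)·f(k+1) − (1)·f(k) − (k**2 + 3*k - 5/4) = 0.
Degrees (1,0,2) ⇒ d ≤ 1.
Match coefficients ⇒ f(k) = (2*k - 3)/4.
Get s_k = R·t_k = 2**k*(2*k - 3)*factorial(k + 3) with R(k) = B(k−1)f(k)/C(k) = (2*k - 3)/(4*k**2 + 12*k - 5).
Verify: 2**k*(4*k**2 + 12*k - 5)*factorial(k + 3) matches t_k.
Evaluate s at k=8 and k=3: 132843110400 and 17280; difference 132843093120.

Σ = 132843093120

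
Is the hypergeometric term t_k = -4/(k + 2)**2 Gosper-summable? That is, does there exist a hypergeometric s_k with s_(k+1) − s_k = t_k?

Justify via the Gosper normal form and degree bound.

t_(k+1)/t_k = (k + 2)**2/(k + 3)**2.
Take A(k)=k**2 + 4*k + 4, B(k)=k**2 + 6*k + 9, C(k)=1.
Solve (k**2 + 4*k + 4)·f(k+1) − (k**2 + 4*k + 4)·f(k) = 1.
deg f ≤ 0 (via 2,2,0).
Write f(k) = c0. Then LHS − RHS = -1, requiring -1 = 0: contradictory. No certificate.

No — t_k has no hypergeometric antidifference.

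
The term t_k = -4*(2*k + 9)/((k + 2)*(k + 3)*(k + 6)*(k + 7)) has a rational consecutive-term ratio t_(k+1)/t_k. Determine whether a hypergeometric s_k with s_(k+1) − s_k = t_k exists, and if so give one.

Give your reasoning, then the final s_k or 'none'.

s_k = k*(-k - 8)/(3*(k**2 + 8*k + 12))

r(k) = (k + 2)*(k + 6)*(2*k + 11)/((k + 4)*(k + 8)*(2*k + 9)) after simplifying.
A = k + 2, B = k + 8, C = k**3 + 27*k**2/2 + 121*k/2 + 90.
f must satisfy (k + 2)·f(k+1) − (k + 7)·f(k) = k**3 + 27*k**2/2 + 121*k/2 + 90.
d = 5 from the (1,1,3) case.
Solve for f: f(k) = k*(k + 3)*(k + 4)*(k + 5)*(k + 8)/24 (degree 5 ≤ 5).
R(k) = B(k−1)·f(k)/C(k) = k*(k + 3)*(k + 7)*(k + 8)/(12*(2*k + 9)); s_k = R·t_k = k*(-k - 8)/(3*(k**2 + 8*k + 12)).
Check: Δs_k = 4*(-2*k - 9)/(k**4 + 18*k**3 + 113*k**2 + 288*k + 252). ✓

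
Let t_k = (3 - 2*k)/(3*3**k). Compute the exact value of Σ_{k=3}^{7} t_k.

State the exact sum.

Ratio r(k) = (2*k - 1)/(3*(2*k - 3)).
A = 1/3, B = 1, C = k - 3/2.
f must satisfy (1/3)·f(k+1) − (1)·f(k) = k - 3/2.
From deg A=0, deg B=0, deg C=1: d=1.
Solving with deg f ≤ 1: f(k) = -3*(k - 1)/2.
Certificate R = B(k−1)f/C = -3*(k - 1)/(2*k - 3) gives s_k = (k - 1)/3**k.
Verify: (3 - 2*k)/(3*3**k) matches t_k.
Telescoping: Σ = s_(8) − s_(3) = 7/6561 − (2/27) = -479/6561.

Σ = -479/6561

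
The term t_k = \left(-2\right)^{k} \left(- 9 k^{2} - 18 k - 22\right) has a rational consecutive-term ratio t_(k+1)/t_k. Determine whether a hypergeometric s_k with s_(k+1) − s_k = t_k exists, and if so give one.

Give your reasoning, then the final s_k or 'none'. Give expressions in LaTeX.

r(k) = 2*(-9*k**2 - 36*k - 49)/(9*k**2 + 18*k + 22) after simplifying.
Gosper form: A/B · C(k+1)/C(k) with A=-2, B=1, C=k**2 + 2*k + 22/9.
Solve (-2)·f(k+1) − (1)·f(k) = k**2 + 2*k + 22/9.
deg f ≤ 2 (via 0,0,2).
Coefficient equations give f(k) = -(3*k**2 + 2*k + 4)/9.
Certificate R = B(k−1)f/C = -(3*k**2 + 2*k + 4)/(9*k**2 + 18*k + 22) gives s_k = (-2)**k*(3*k**2 + 2*k + 4).
Δs = (-2)**k*(-9*k**2 - 18*k - 22), as required.

s_k = \left(-2\right)^{k} \left(3 k^{2} + 2 k + 4\right)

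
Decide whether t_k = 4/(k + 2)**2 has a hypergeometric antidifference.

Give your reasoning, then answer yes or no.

No — the linear system for f has no solution.

The ratio is (k + 2)**2/(k + 3)**2.
A = k**2 + 4*k + 4, B = k**2 + 6*k + 9, C = 1.
Need (k**2 + 4*k + 4)·f(k+1) − (k**2 + 4*k + 4)·f(k) = 1.
Bound: deg f ≤ 0.
Generic f = c0 gives residual -1; -1 = 0 cannot hold, so t_k is not Gosper-summable.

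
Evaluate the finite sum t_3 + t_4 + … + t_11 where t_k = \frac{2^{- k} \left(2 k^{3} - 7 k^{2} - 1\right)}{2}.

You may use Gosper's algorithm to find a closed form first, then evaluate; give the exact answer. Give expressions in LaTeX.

Σ = 6967/1024

Step 1: r(k) = (2*k**3 - k**2 - 8*k - 6)/(2*(2*k**3 - 7*k**2 - 1)).
Gosper form: A/B · C(k+1)/C(k) with A=1/2, B=1, C=k**3 - 7*k**2/2 - 1/2.
Set up (1/2)·f(k+1) − (1)·f(k) − (k**3 - 7*k**2/2 - 1/2) = 0.
deg f ≤ 3 (via 0,0,3).
Solve for f: f(k) = -2*k**3 + k**2 - 4*k - 4 (degree 3 ≤ 3).
R(k) = B(k−1)·f(k)/C(k) = -2*(2*k**3 - k**2 + 4*k + 4)/(2*k**3 - 7*k**2 - 1); s_k = R·t_k = (-2*k**3 + k**2 - 4*k - 4)/2**k.
Check: Δs_k = (2*k**3 - 7*k**2 - 1)/(2*2**k). ✓
Sum = s_(12) − s_(3); s_(12) = -841/1024, s_(3) = -61/8 ⇒ 6967/1024.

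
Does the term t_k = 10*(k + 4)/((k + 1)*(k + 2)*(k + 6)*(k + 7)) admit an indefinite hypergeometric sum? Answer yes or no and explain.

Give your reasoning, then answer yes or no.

r(k) = (k + 1)*(k + 5)*(k + 6)/((k + 3)*(k + 4)*(k + 8)) after simplifying.
Factor: A=k + 1; B=k + 8; C=k**4 + 16*k**3 + 95*k**2 + 248*k + 240.
Key eq: (k + 1)·f(k+1) = (k + 7)·f(k) + (k**4 + 16*k**3 + 95*k**2 + 248*k + 240).
d = 6 from the (1,1,4) case.
Match coefficients ⇒ f(k) = k*(k + 2)*(k + 3)*(k + 4)*(k + 5)*(k + 7)/12.
R(k) = B(k−1)·f(k)/C(k) = k*(k + 2)*(k + 7)**2/(12*(k + 4)); s_k = R·t_k = 5*k*(k + 7)/(6*(k**2 + 7*k + 6)).
Verify: 10*(k + 4)/(k**4 + 16*k**3 + 83*k**2 + 152*k + 84) matches t_k.

Yes. s_k = 5*k*(k + 7)/(6*(k**2 + 7*k + 6)).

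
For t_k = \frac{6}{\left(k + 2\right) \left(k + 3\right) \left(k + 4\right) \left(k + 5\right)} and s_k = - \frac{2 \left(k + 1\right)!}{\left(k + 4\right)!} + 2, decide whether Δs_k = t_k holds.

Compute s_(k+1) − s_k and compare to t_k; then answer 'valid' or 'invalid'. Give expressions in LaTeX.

s_(k+1) = -2*factorial(k + 2)/factorial(k + 5) + 2
s_(k+1) − s_k = 6/((k + 2)*(k + 3)*(k + 4)*(k + 5))
(s_(k+1) − s_k) − t_k = 0

Valid: the claim telescopes to t_k.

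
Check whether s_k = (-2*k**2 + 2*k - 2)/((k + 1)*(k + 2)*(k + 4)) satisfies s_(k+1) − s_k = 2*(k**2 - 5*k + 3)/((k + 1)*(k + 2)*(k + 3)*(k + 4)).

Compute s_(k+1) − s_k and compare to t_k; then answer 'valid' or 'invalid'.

Invalid: residual 4*(-k**2 + 3*k - 2)/(k**5 + 15*k**4 + 85*k**3 + 225*k**2 + 274*k + 120) ≠ 0.

s_(k+1) = 2*(k - (k + 1)**2)/((k + 2)*(k + 3)*(k + 5))
s_(k+1) − s_k = 2*(k**3 - 2*k**2 - 16*k + 11)/(k**5 + 15*k**4 + 85*k**3 + 225*k**2 + 274*k + 120)
(s_(k+1) − s_k) − t_k = 4*(-k**2 + 3*k - 2)/(k**5 + 15*k**4 + 85*k**3 + 225*k**2 + 274*k + 120)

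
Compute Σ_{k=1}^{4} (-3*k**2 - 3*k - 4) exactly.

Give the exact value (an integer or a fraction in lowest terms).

Σ = -136

Ratio r(k) = (3*k**2 + 9*k + 10)/(3*k**2 + 3*k + 4).
A = 1, B = 1, C = k**2 + k + 4/3.
Need (1)·f(k+1) − (1)·f(k) = k**2 + k + 4/3.
Degrees (0,0,2) ⇒ d ≤ 3.
Coefficient equations give f(k) = k*(k**2 + 3)/3.
Then R = B(k−1)f/C = k*(k**2 + 3)/(3*k**2 + 3*k + 4), so s_k = R(k)·t_k = k*(-k**2 - 3).
Δs = -3*k**2 - 3*k - 4, as required.
Σ_(k=1)^(4) t_k = s_(5) − s_(1) = -140 − (-4) = -136.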